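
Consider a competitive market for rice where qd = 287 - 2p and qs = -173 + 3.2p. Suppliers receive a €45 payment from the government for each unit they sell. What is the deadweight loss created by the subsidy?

Pre-subsidy: 287 - 2p = -173 + 3.2p gives p* = 1150/13, q* = 1431/13.
With the subsidy, sellers receive ps = pb + 45 for each unit, where pb is the price buyers pay.
Supply in terms of pb becomes qs = -173 + 3.2(pb + 45) = -29 + 3.2pb. Setting this equal to demand: 287 - 2pb = -29 + 3.2pb, so pb = 790/13.
Sellers receive ps = 790/13 + 45 = 1375/13; q' = 287 − 2·(790/13) = 2151/13.
The subsidy expands output by 2151/13 − 1431/13 = 720/13 past the efficient level; on those units the gap between marginal cost and willingness to pay runs from 0 up to 45.
DWL = ½ × 45 × 720/13 = 16200/13.

Deadweight loss = 16200/13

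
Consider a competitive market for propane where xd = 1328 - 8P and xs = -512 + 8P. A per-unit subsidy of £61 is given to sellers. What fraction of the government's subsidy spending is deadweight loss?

Pre-subsidy: 1328 - 8P = -512 + 8P gives P* = 115, x* = 408.
With the subsidy, sellers receive Ps = Pb + 61 for each unit, where Pb is the price buyers pay.
Supply in terms of Pb becomes xs = -512 + 8(Pb + 61) = -24 + 8Pb. Setting this equal to demand: 1328 - 8Pb = -24 + 8Pb, so Pb = 84.5.
Sellers receive Ps = 84.5 + 61 = 145.5; x' = 1328 − 8·84.5 = 652.
ΔCS = ½(408 + 652)(115 − 84.5) = 16165; ΔPS = ½(408 + 652)(145.5 − 115) = 16165.
Government spending = 61 × 652 = 39772.
DWL = ½ × 61 × (652 − 408) = 7442; fraction = 7442 / 39772 = 61/326.

DWL / government spending = 61/326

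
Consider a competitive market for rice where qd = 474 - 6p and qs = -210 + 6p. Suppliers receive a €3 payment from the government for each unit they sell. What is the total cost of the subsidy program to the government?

Government cost = €423

Pre-subsidy: 474 - 6p = -210 + 6p gives p* = 57, q* = 132.
With the subsidy, sellers receive ps = pb + 3 for each unit, where pb is the price buyers pay.
Supply in terms of pb becomes qs = -210 + 6(pb + 3) = -192 + 6pb. Setting this equal to demand: 474 - 6pb = -192 + 6pb, so pb = 55.5.
Sellers receive ps = 55.5 + 3 = 58.5; q' = 474 − 6·55.5 = 141.
Government outlay = subsidy × quantity = 3 × 141 = 423.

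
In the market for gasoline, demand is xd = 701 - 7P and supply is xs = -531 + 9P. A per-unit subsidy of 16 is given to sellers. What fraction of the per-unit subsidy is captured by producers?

Producer share = 0.4375

Pre-subsidy: 701 - 7P = -531 + 9P gives P* = 77, x* = 162.
With the subsidy, sellers receive Ps = Pb + 16 for each unit, where Pb is the price buyers pay.
Supply in terms of Pb becomes xs = -531 + 9(Pb + 16) = -387 + 9Pb. Setting this equal to demand: 701 - 7Pb = -387 + 9Pb, so Pb = 68.
Sellers receive Ps = 68 + 16 = 84; x' = 701 − 7·68 = 225.
Buyers' price falls by P* − Pb = 77 − 68 = 9; sellers' price rises by Ps − P* = 84 − 77 = 7.
So producers capture 7/16 = 0.4375 of each unit of subsidy.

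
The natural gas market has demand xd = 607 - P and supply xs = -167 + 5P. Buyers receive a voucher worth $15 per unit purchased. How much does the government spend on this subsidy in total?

Government cost = $7357.5

Pre-subsidy: 607 - P = -167 + 5P gives P* = 129, x* = 478.
With the rebate, buyers effectively pay Pb = Ps − 15, where Ps is the price sellers receive.
Demand in terms of Ps becomes xd = 607 − 1(Ps − 15) = 622 - Ps. Setting this equal to supply: 622 - Ps = -167 + 5Ps, so Ps = 131.5.
Buyers pay Pb = 131.5 − 15 = 116.5; x' = -167 + 5·131.5 = 490.5.
Government outlay = subsidy × quantity = 15 × 490.5 = 7357.5.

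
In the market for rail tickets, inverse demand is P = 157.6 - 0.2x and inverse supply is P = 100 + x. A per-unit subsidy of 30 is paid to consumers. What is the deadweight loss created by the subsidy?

Pre-subsidy: 157.6 - 0.2x = 100 + x gives x* = 48 and P* = 148.
With the rebate, buyers effectively pay Pb = Ps − 30, where Ps is the price sellers receive.
On the curves, Pb = 157.6 - 0.2x and Ps = 100 + x; the wedge Ps − Pb = 30 gives 100 + x − (157.6 - 0.2x) = 30, so x' = 73.
Then Pb = 157.6 − 0.2·73 = 143 and Ps = 100 + 1·73 = 173.
The subsidy expands output by 73 − 48 = 25 past the efficient level; on those units the gap between marginal cost and willingness to pay runs from 0 up to 30.
DWL = ½ × 30 × 25 = 375.

Deadweight loss = 375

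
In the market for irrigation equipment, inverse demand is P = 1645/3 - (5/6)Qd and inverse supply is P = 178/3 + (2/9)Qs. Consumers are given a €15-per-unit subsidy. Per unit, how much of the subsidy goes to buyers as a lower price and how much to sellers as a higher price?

Pre-subsidy: 1645/3 - (5/6)Q = 178/3 + (2/9)Q gives Q* = 8802/19 and P* = 9250/57.
With the rebate, buyers effectively pay Pb = Ps − 15, where Ps is the price sellers receive.
On the curves, Pb = 1645/3 - (5/6)Q and Ps = 178/3 + (2/9)Q; the wedge Ps − Pb = 15 gives 178/3 + (2/9)Q − (1645/3 - (5/6)Q) = 15, so Q' = 9072/19.
Then Pb = 1645/3 − (5/6)·(9072/19) = 8575/57 and Ps = 178/3 + (2/9)·(9072/19) = 9430/57.
Buyers' price falls by P* − Pb = 9250/57 − 8575/57 = 225/19; sellers' price rises by Ps − P* = 9430/57 − 9250/57 = 60/19.

Buyers gain 225/19 per unit; sellers gain 60/19 per unit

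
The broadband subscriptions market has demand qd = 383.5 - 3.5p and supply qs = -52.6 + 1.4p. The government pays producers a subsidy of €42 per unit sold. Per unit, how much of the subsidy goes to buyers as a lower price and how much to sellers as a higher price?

Buyers gain €12 per unit; sellers gain €30 per unit

Pre-subsidy: 383.5 - 3.5p = -52.6 + 1.4p gives p* = 89, q* = 72.
With the subsidy, sellers receive ps = pb + 42 for each unit, where pb is the price buyers pay.
Supply in terms of pb becomes qs = -52.6 + 1.4(pb + 42) = 6.2 + 1.4pb. Setting this equal to demand: 383.5 - 3.5pb = 6.2 + 1.4pb, so pb = 77.
Sellers receive ps = 77 + 42 = 119; q' = 383.5 − 3.5·77 = 114.
Buyers' price falls by p* − pb = 89 − 77 = 12; sellers' price rises by ps − p* = 119 − 89 = 30.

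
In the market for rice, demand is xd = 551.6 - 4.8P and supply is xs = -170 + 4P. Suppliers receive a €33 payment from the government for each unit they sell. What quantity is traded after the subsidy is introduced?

x' = 230

Pre-subsidy: 551.6 - 4.8P = -170 + 4P gives P* = 82, x* = 158.
With the subsidy, sellers receive Ps = Pb + 33 for each unit, where Pb is the price buyers pay.
Supply in terms of Pb becomes xs = -170 + 4(Pb + 33) = -38 + 4Pb. Setting this equal to demand: 551.6 - 4.8Pb = -38 + 4Pb, so Pb = 67.
Sellers receive Ps = 67 + 33 = 100; x' = 551.6 − 4.8·67 = 230.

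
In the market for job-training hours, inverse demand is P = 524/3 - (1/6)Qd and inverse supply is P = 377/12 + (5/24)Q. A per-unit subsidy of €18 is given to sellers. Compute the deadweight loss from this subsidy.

Deadweight loss = €432

Pre-subsidy: 524/3 - (1/6)Q = 377/12 + (5/24)Q gives Q* = 382 and P* = 111.
With the subsidy, sellers receive Ps = Pb + 18 for each unit, where Pb is the price buyers pay.
On the curves, Pb = 524/3 - (1/6)Q and Ps = 377/12 + (5/24)Q; the wedge Ps − Pb = 18 gives 377/12 + (5/24)Q − (524/3 - (1/6)Q) = 18, so Q' = 430.
Then Pb = 524/3 − (1/6)·430 = 103 and Ps = 377/12 + (5/24)·430 = 121.
The subsidy expands output by 430 − 382 = 48 past the efficient level; on those units the gap between marginal cost and willingness to pay runs from 0 up to 18.
DWL = ½ × 18 × 48 = 432.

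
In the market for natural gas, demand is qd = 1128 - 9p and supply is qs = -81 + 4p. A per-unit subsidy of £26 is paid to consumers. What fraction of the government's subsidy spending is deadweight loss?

Pre-subsidy: 1128 - 9p = -81 + 4p gives p* = 93, q* = 291.
With the rebate, buyers effectively pay pb = ps − 26, where ps is the price sellers receive.
Demand in terms of ps becomes qd = 1128 − 9(ps − 26) = 1362 - 9ps. Setting this equal to supply: 1362 - 9ps = -81 + 4ps, so ps = 111.
Buyers pay pb = 111 − 26 = 85; q' = -81 + 4·111 = 363.
ΔCS = ½(291 + 363)(93 − 85) = 2616; ΔPS = ½(291 + 363)(111 − 93) = 5886.
Government spending = 26 × 363 = 9438.
DWL = ½ × 26 × (363 − 291) = 936; fraction = 936 / 9438 = 12/121.

DWL / government spending = 12/121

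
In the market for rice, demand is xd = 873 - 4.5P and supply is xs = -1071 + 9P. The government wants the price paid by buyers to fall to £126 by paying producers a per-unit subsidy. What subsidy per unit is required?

At a buyer price of 126, quantity demanded is 873 − 4.5·126 = 306.
Sellers supply 306 only when they receive Ps with -1071 + 9·Ps = 306, i.e. Ps = 153.
s = Ps − Pb = 153 − 126 = 27.

Required subsidy s = £27 per unit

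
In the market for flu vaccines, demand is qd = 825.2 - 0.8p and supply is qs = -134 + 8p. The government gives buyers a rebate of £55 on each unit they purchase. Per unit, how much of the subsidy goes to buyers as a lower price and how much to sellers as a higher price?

Buyers gain £50 per unit; sellers gain £5 per unit

Pre-subsidy: 825.2 - 0.8p = -134 + 8p gives p* = 109, q* = 738.
With the rebate, buyers effectively pay pb = ps − 55, where ps is the price sellers receive.
Demand in terms of ps becomes qd = 825.2 − 0.8(ps − 55) = 869.2 - 0.8ps. Setting this equal to supply: 869.2 - 0.8ps = -134 + 8ps, so ps = 114.
Buyers pay pb = 114 − 55 = 59; q' = -134 + 8·114 = 778.
Buyers' price falls by p* − pb = 109 − 59 = 50; sellers' price rises by ps − p* = 114 − 109 = 5.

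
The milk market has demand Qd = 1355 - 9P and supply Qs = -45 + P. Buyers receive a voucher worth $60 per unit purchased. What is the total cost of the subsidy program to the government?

Government cost = $8940

Pre-subsidy: 1355 - 9P = -45 + P gives P* = 140, Q* = 95.
With the rebate, buyers effectively pay Pb = Ps − 60, where Ps is the price sellers receive.
Demand in terms of Ps becomes Qd = 1355 − 9(Ps − 60) = 1895 - 9Ps. Setting this equal to supply: 1895 - 9Ps = -45 + Ps, so Ps = 194.
Buyers pay Pb = 194 − 60 = 134; Q' = -45 + 1·194 = 149.
Government outlay = subsidy × quantity = 60 × 149 = 8940.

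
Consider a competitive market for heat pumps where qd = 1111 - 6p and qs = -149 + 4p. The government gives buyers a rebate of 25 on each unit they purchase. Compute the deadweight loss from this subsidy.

Deadweight loss = 750

Pre-subsidy: 1111 - 6p = -149 + 4p gives p* = 126, q* = 355.
With the rebate, buyers effectively pay pb = ps − 25, where ps is the price sellers receive.
Demand in terms of ps becomes qd = 1111 − 6(ps − 25) = 1261 - 6ps. Setting this equal to supply: 1261 - 6ps = -149 + 4ps, so ps = 141.
Buyers pay pb = 141 − 25 = 116; q' = -149 + 4·141 = 415.
The subsidy expands output by 415 − 355 = 60 past the efficient level; on those units the gap between marginal cost and willingness to pay runs from 0 up to 25.
DWL = ½ × 25 × 60 = 750.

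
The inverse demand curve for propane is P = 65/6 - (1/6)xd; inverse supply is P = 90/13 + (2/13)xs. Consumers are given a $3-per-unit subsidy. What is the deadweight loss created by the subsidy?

Pre-subsidy: 65/6 - (1/6)x = 90/13 + (2/13)x gives x* = 12.2 and P* = 8.8.
With the rebate, buyers effectively pay Pb = Ps − 3, where Ps is the price sellers receive.
On the curves, Pb = 65/6 - (1/6)x and Ps = 90/13 + (2/13)x; the wedge Ps − Pb = 3 gives 90/13 + (2/13)x − (65/6 - (1/6)x) = 3, so x' = 21.56.
Then Pb = 65/6 − (1/6)·21.56 = 7.24 and Ps = 90/13 + (2/13)·21.56 = 10.24.
The subsidy expands output by 21.56 − 12.2 = 9.36 past the efficient level; on those units the gap between marginal cost and willingness to pay runs from 0 up to 3.
DWL = ½ × 3 × 9.36 = 14.04.

Deadweight loss = $14.04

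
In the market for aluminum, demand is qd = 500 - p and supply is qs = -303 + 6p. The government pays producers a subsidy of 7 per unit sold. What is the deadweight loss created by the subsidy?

Pre-subsidy: 500 - p = -303 + 6p gives p* = 803/7, q* = 2697/7.
With the subsidy, sellers receive ps = pb + 7 for each unit, where pb is the price buyers pay.
Supply in terms of pb becomes qs = -303 + 6(pb + 7) = -261 + 6pb. Setting this equal to demand: 500 - pb = -261 + 6pb, so pb = 761/7.
Sellers receive ps = 761/7 + 7 = 810/7; q' = 500 − 1·(761/7) = 2739/7.
The subsidy expands output by 2739/7 − 2697/7 = 6 past the efficient level; on those units the gap between marginal cost and willingness to pay runs from 0 up to 7.
DWL = ½ × 7 × 6 = 21.

Deadweight loss = 21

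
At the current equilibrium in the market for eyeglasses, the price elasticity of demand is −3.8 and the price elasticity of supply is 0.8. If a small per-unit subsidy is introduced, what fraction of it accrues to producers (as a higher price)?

Producer share = 19/23

For a small subsidy around the equilibrium, the benefit split depends on the relative slopes, which at a point are proportional to the elasticities.
Buyer share = εs/(εs + |εd|) = 0.8/(0.8 + 3.8) = 4/23; seller share = |εd|/(εs + |εd|) = 19/23.
So producers capture 19/23 of the subsidy.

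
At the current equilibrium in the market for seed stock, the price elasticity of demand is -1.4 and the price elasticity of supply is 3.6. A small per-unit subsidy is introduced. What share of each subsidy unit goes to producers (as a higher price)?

For a small subsidy around the equilibrium, the benefit split depends on the relative slopes, which at a point are proportional to the elasticities.
Buyer share = εs/(εs + |εd|) = 3.6/(3.6 + 1.4) = 0.72; seller share = |εd|/(εs + |εd|) = 0.28.
So producers capture 0.28 of the subsidy.

Producer share = 0.28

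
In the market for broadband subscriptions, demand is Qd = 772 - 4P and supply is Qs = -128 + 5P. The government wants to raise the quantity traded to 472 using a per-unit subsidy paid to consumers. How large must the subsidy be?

Required subsidy s = 45 per unit

At Q = 472, invert demand for the buyer price: Pb = (772 − 472)/4 = 75; invert supply for the seller price: Ps = (472 − (-128))/5 = 120.
The subsidy must fill the gap: s = Ps − Pb = 120 − 75 = 45.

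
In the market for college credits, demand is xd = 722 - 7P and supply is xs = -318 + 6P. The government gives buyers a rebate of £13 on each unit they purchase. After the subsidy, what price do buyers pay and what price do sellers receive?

Buyers pay £74; sellers receive £87

Pre-subsidy: 722 - 7P = -318 + 6P gives P* = 80, x* = 162.
With the rebate, buyers effectively pay Pb = Ps − 13, where Ps is the price sellers receive.
Demand in terms of Ps becomes xd = 722 − 7(Ps − 13) = 813 - 7Ps. Setting this equal to supply: 813 - 7Ps = -318 + 6Ps, so Ps = 87.
Buyers pay Pb = 87 − 13 = 74; x' = -318 + 6·87 = 204.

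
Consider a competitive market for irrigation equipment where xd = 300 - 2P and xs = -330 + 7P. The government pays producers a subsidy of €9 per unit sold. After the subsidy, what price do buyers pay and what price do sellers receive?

Buyers pay €63; sellers receive €72

Pre-subsidy: 300 - 2P = -330 + 7P gives P* = 70, x* = 160.
With the subsidy, sellers receive Ps = Pb + 9 for each unit, where Pb is the price buyers pay.
Supply in terms of Pb becomes xs = -330 + 7(Pb + 9) = -267 + 7Pb. Setting this equal to demand: 300 - 2Pb = -267 + 7Pb, so Pb = 63.
Sellers receive Ps = 63 + 9 = 72; x' = 300 − 2·63 = 174.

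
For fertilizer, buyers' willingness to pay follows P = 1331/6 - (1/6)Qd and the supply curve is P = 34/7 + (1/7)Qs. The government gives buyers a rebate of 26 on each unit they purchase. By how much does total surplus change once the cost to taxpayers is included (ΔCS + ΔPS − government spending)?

Net change in total surplus = -1092

Pre-subsidy: 1331/6 - (1/6)Q = 34/7 + (1/7)Q gives Q* = 701 and P* = 105.
With the rebate, buyers effectively pay Pb = Ps − 26, where Ps is the price sellers receive.
On the curves, Pb = 1331/6 - (1/6)Q and Ps = 34/7 + (1/7)Q; the wedge Ps − Pb = 26 gives 34/7 + (1/7)Q − (1331/6 - (1/6)Q) = 26, so Q' = 785.
Then Pb = 1331/6 − (1/6)·785 = 91 and Ps = 34/7 + (1/7)·785 = 117.
ΔCS = ½(701 + 785)(105 − 91) = 10402; ΔPS = ½(701 + 785)(117 − 105) = 8916.
Government spending = 26 × 785 = 20410.
Net change = 10402 + 8916 − 20410 = -1092. The loss equals the DWL triangle ½·26·84.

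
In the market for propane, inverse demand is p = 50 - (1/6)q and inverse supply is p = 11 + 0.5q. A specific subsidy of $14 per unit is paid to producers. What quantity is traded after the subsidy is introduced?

q' = 79.5

Pre-subsidy: 50 - (1/6)q = 11 + 0.5q gives q* = 58.5 and p* = 40.25.
With the subsidy, sellers receive ps = pb + 14 for each unit, where pb is the price buyers pay.
On the curves, pb = 50 - (1/6)q and ps = 11 + 0.5q; the wedge ps − pb = 14 gives 11 + 0.5q − (50 - (1/6)q) = 14, so q' = 79.5.
Then pb = 50 − (1/6)·79.5 = 36.75 and ps = 11 + 0.5·79.5 = 50.75.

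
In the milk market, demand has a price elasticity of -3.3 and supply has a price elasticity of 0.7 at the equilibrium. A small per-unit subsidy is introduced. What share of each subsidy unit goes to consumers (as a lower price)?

For a small subsidy around the equilibrium, the benefit split depends on the relative slopes, which at a point are proportional to the elasticities.
Buyer share = εs/(εs + |εd|) = 0.7/(0.7 + 3.3) = 0.175; seller share = |εd|/(εs + |εd|) = 0.825.

Consumer share = 0.175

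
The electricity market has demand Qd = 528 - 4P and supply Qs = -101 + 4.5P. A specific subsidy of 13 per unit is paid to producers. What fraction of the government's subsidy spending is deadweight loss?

DWL / government spending = 117/2206

Pre-subsidy: 528 - 4P = -101 + 4.5P gives P* = 74, Q* = 232.
With the subsidy, sellers receive Ps = Pb + 13 for each unit, where Pb is the price buyers pay.
Supply in terms of Pb becomes Qs = -101 + 4.5(Pb + 13) = -42.5 + 4.5Pb. Setting this equal to demand: 528 - 4Pb = -42.5 + 4.5Pb, so Pb = 1141/17.
Sellers receive Ps = 1141/17 + 13 = 1362/17; Q' = 528 − 4·(1141/17) = 4412/17.
ΔCS = ½(232 + 4412/17)(74 − 1141/17) = 488826/289; ΔPS = ½(232 + 4412/17)(1362/17 − 74) = 434512/289.
Government spending = 13 × 4412/17 = 57356/17.
DWL = ½ × 13 × (4412/17 − 232) = 3042/17; fraction = (3042/17) / (57356/17) = 117/2206.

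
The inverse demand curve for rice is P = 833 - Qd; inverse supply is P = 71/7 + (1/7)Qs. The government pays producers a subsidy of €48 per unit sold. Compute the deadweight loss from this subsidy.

Pre-subsidy: 833 - Q = 71/7 + (1/7)Q gives Q* = 720 and P* = 113.
With the subsidy, sellers receive Ps = Pb + 48 for each unit, where Pb is the price buyers pay.
On the curves, Pb = 833 - Q and Ps = 71/7 + (1/7)Q; the wedge Ps − Pb = 48 gives 71/7 + (1/7)Q − (833 - Q) = 48, so Q' = 762.
Then Pb = 833 − 1·762 = 71 and Ps = 71/7 + (1/7)·762 = 119.
The subsidy expands output by 762 − 720 = 42 past the efficient level; on those units the gap between marginal cost and willingness to pay runs from 0 up to 48.
DWL = ½ × 48 × 42 = 1008.

Deadweight loss = €1008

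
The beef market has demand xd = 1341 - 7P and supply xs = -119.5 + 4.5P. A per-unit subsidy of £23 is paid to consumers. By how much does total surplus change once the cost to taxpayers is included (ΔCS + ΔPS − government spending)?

Net change in total surplus = -£724.5

Pre-subsidy: 1341 - 7P = -119.5 + 4.5P gives P* = 127, x* = 452.
With the rebate, buyers effectively pay Pb = Ps − 23, where Ps is the price sellers receive.
Demand in terms of Ps becomes xd = 1341 − 7(Ps − 23) = 1502 - 7Ps. Setting this equal to supply: 1502 - 7Ps = -119.5 + 4.5Ps, so Ps = 141.
Buyers pay Pb = 141 − 23 = 118; x' = -119.5 + 4.5·141 = 515.
ΔCS = ½(452 + 515)(127 − 118) = 4351.5; ΔPS = ½(452 + 515)(141 − 127) = 6769.
Government spending = 23 × 515 = 11845.
Net change = 4351.5 + 6769 − 11845 = -724.5. The loss equals the DWL triangle ½·23·63.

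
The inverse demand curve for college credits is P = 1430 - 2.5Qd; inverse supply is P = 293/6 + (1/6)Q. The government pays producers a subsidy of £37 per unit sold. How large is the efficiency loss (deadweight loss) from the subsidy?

Deadweight loss = £256.6875

Pre-subsidy: 1430 - 2.5Q = 293/6 + (1/6)Q gives Q* = 517.9375 and P* = 135.15625.
With the subsidy, sellers receive Ps = Pb + 37 for each unit, where Pb is the price buyers pay.
On the curves, Pb = 1430 - 2.5Q and Ps = 293/6 + (1/6)Q; the wedge Ps − Pb = 37 gives 293/6 + (1/6)Q − (1430 - 2.5Q) = 37, so Q' = 531.8125.
Then Pb = 1430 − 2.5·531.8125 = 100.46875 and Ps = 293/6 + (1/6)·531.8125 = 137.46875.
The subsidy expands output by 531.8125 − 517.9375 = 13.875 past the efficient level; on those units the gap between marginal cost and willingness to pay runs from 0 up to 37.
DWL = ½ × 37 × 13.875 = 256.6875.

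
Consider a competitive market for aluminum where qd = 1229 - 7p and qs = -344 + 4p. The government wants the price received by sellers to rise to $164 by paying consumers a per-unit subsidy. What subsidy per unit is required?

At a seller price of 164, quantity supplied is -344 + 4·164 = 312.
Buyers absorb 312 only when they pay pb with 1229 − 7·pb = 312, i.e. pb = 131.
s = ps − pb = 164 − 131 = 33.

Required subsidy s = $33 per unit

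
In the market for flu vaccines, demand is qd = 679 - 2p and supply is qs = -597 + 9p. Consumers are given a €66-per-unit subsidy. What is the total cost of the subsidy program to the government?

Pre-subsidy: 679 - 2p = -597 + 9p gives p* = 116, q* = 447.
With the rebate, buyers effectively pay pb = ps − 66, where ps is the price sellers receive.
Demand in terms of ps becomes qd = 679 − 2(ps − 66) = 811 - 2ps. Setting this equal to supply: 811 - 2ps = -597 + 9ps, so ps = 128.
Buyers pay pb = 128 − 66 = 62; q' = -597 + 9·128 = 555.
Government outlay = subsidy × quantity = 66 × 555 = 36630.

Government cost = €36630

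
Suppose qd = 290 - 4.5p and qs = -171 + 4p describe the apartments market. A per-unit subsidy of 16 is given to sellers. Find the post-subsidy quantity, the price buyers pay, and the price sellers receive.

q' = 1357/17; buyers pay 794/17; sellers receive 1066/17

Pre-subsidy: 290 - 4.5p = -171 + 4p gives p* = 922/17, q* = 781/17.
With the subsidy, sellers receive ps = pb + 16 for each unit, where pb is the price buyers pay.
Supply in terms of pb becomes qs = -171 + 4(pb + 16) = -107 + 4pb. Setting this equal to demand: 290 - 4.5pb = -107 + 4pb, so pb = 794/17.
Sellers receive ps = 794/17 + 16 = 1066/17; q' = 290 − 4.5·(794/17) = 1357/17.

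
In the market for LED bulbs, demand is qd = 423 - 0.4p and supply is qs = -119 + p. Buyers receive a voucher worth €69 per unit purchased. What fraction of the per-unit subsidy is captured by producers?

Pre-subsidy: 423 - 0.4p = -119 + p gives p* = 2710/7, q* = 1877/7.
With the rebate, buyers effectively pay pb = ps − 69, where ps is the price sellers receive.
Demand in terms of ps becomes qd = 423 − 0.4(ps − 69) = 450.6 - 0.4ps. Setting this equal to supply: 450.6 - 0.4ps = -119 + ps, so ps = 2848/7.
Buyers pay pb = 2848/7 − 69 = 2365/7; q' = -119 + 1·(2848/7) = 2015/7.
Buyers' price falls by p* − pb = 2710/7 − 2365/7 = 345/7; sellers' price rises by ps − p* = 2848/7 − 2710/7 = 138/7.
So producers capture (138/7)/69 = 2/7 of each unit of subsidy.

Producer share = 2/7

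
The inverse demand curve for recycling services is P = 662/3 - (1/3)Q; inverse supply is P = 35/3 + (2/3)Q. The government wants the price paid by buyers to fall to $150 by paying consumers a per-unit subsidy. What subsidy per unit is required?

At a buyer price of 150, quantity demanded is 662 − 3·150 = 212.
Sellers supply 212 only when they receive Ps = 35/3 + (2/3)·212 = 153.
s = Ps − Pb = 153 − 150 = 3.

Required subsidy s = $3 per unit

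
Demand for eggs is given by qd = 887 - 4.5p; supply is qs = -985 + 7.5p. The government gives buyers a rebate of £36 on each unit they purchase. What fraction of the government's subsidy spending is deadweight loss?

Pre-subsidy: 887 - 4.5p = -985 + 7.5p gives p* = 156, q* = 185.
With the rebate, buyers effectively pay pb = ps − 36, where ps is the price sellers receive.
Demand in terms of ps becomes qd = 887 − 4.5(ps − 36) = 1049 - 4.5ps. Setting this equal to supply: 1049 - 4.5ps = -985 + 7.5ps, so ps = 169.5.
Buyers pay pb = 169.5 − 36 = 133.5; q' = -985 + 7.5·169.5 = 286.25.
ΔCS = ½(185 + 286.25)(156 − 133.5) = 5301.5625; ΔPS = ½(185 + 286.25)(169.5 − 156) = 3180.9375.
Government spending = 36 × 286.25 = 10305.
DWL = ½ × 36 × (286.25 − 185) = 1822.5; fraction = 1822.5 / 10305 = 81/458.

DWL / government spending = 81/458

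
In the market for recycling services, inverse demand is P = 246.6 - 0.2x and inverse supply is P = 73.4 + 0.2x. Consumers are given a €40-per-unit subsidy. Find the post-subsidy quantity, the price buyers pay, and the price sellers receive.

x' = 533; buyers pay €140; sellers receive €180

Pre-subsidy: 246.6 - 0.2x = 73.4 + 0.2x gives x* = 433 and P* = 160.
With the rebate, buyers effectively pay Pb = Ps − 40, where Ps is the price sellers receive.
On the curves, Pb = 246.6 - 0.2x and Ps = 73.4 + 0.2x; the wedge Ps − Pb = 40 gives 73.4 + 0.2x − (246.6 - 0.2x) = 40, so x' = 533.
Then Pb = 246.6 − 0.2·533 = 140 and Ps = 73.4 + 0.2·533 = 180.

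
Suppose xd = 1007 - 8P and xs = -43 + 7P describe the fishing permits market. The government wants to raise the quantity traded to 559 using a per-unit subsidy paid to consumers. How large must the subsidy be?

Required subsidy s = 30 per unit

At x = 559, invert demand for the buyer price: Pb = (1007 − 559)/8 = 56; invert supply for the seller price: Ps = (559 − (-43))/7 = 86.
The subsidy must fill the gap: s = Ps − Pb = 86 − 56 = 30.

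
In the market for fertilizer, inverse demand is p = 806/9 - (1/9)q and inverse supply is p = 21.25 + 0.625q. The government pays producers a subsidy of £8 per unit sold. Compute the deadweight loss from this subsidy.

Pre-subsidy: 806/9 - (1/9)q = 21.25 + 0.625q gives q* = 4918/53 and p* = 4200/53.
With the subsidy, sellers receive ps = pb + 8 for each unit, where pb is the price buyers pay.
On the curves, pb = 806/9 - (1/9)q and ps = 21.25 + 0.625q; the wedge ps − pb = 8 gives 21.25 + 0.625q − (806/9 - (1/9)q) = 8, so q' = 5494/53.
Then pb = 806/9 − (1/9)·(5494/53) = 4136/53 and ps = 21.25 + 0.625·(5494/53) = 4560/53.
The subsidy expands output by 5494/53 − 4918/53 = 576/53 past the efficient level; on those units the gap between marginal cost and willingness to pay runs from 0 up to 8.
DWL = ½ × 8 × 576/53 = 2304/53.

Deadweight loss = 2304/53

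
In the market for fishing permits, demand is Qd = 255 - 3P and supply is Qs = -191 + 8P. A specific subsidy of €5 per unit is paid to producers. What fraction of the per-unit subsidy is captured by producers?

Producer share = 3/11

Pre-subsidy: 255 - 3P = -191 + 8P gives P* = 446/11, Q* = 1467/11.
With the subsidy, sellers receive Ps = Pb + 5 for each unit, where Pb is the price buyers pay.
Supply in terms of Pb becomes Qs = -191 + 8(Pb + 5) = -151 + 8Pb. Setting this equal to demand: 255 - 3Pb = -151 + 8Pb, so Pb = 406/11.
Sellers receive Ps = 406/11 + 5 = 461/11; Q' = 255 − 3·(406/11) = 1587/11.
Buyers' price falls by P* − Pb = 446/11 − 406/11 = 40/11; sellers' price rises by Ps − P* = 461/11 − 446/11 = 15/11.
So producers capture (15/11)/5 = 3/11 of each unit of subsidy.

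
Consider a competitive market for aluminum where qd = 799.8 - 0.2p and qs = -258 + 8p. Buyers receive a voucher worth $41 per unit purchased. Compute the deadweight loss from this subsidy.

Deadweight loss = $164

Pre-subsidy: 799.8 - 0.2p = -258 + 8p gives p* = 129, q* = 774.
With the rebate, buyers effectively pay pb = ps − 41, where ps is the price sellers receive.
Demand in terms of ps becomes qd = 799.8 − 0.2(ps − 41) = 808 - 0.2ps. Setting this equal to supply: 808 - 0.2ps = -258 + 8ps, so ps = 130.
Buyers pay pb = 130 − 41 = 89; q' = -258 + 8·130 = 782.
The subsidy expands output by 782 − 774 = 8 past the efficient level; on those units the gap between marginal cost and willingness to pay runs from 0 up to 41.
DWL = ½ × 41 × 8 = 164.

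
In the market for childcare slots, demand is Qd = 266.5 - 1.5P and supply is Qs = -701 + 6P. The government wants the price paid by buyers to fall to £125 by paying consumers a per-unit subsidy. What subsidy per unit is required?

At a buyer price of 125, quantity demanded is 266.5 − 1.5·125 = 79.
Sellers supply 79 only when they receive Ps with -701 + 6·Ps = 79, i.e. Ps = 130.
s = Ps − Pb = 130 − 125 = 5.

Required subsidy s = £5 per unit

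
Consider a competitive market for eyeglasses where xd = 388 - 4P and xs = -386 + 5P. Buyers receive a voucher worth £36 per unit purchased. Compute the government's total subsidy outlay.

Pre-subsidy: 388 - 4P = -386 + 5P gives P* = 86, x* = 44.
With the rebate, buyers effectively pay Pb = Ps − 36, where Ps is the price sellers receive.
Demand in terms of Ps becomes xd = 388 − 4(Ps − 36) = 532 - 4Ps. Setting this equal to supply: 532 - 4Ps = -386 + 5Ps, so Ps = 102.
Buyers pay Pb = 102 − 36 = 66; x' = -386 + 5·102 = 124.
Government outlay = subsidy × quantity = 36 × 124 = 4464.

Government cost = £4464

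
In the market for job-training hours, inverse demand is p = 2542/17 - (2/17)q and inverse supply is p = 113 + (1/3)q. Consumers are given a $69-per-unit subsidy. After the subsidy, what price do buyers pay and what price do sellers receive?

Pre-subsidy: 2542/17 - (2/17)q = 113 + (1/3)q gives q* = 81 and p* = 140.
With the rebate, buyers effectively pay pb = ps − 69, where ps is the price sellers receive.
On the curves, pb = 2542/17 - (2/17)q and ps = 113 + (1/3)q; the wedge ps − pb = 69 gives 113 + (1/3)q − (2542/17 - (2/17)q) = 69, so q' = 234.
Then pb = 2542/17 − (2/17)·234 = 122 and ps = 113 + (1/3)·234 = 191.

Buyers pay $122; sellers receive $191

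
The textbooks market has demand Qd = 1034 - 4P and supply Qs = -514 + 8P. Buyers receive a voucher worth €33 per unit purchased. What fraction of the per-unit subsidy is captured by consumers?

Pre-subsidy: 1034 - 4P = -514 + 8P gives P* = 129, Q* = 518.
With the rebate, buyers effectively pay Pb = Ps − 33, where Ps is the price sellers receive.
Demand in terms of Ps becomes Qd = 1034 − 4(Ps − 33) = 1166 - 4Ps. Setting this equal to supply: 1166 - 4Ps = -514 + 8Ps, so Ps = 140.
Buyers pay Pb = 140 − 33 = 107; Q' = -514 + 8·140 = 606.
Buyers' price falls by P* − Pb = 129 − 107 = 22; sellers' price rises by Ps − P* = 140 − 129 = 11.
So consumers capture 22/33 = 2/3 of each unit of subsidy.

Consumer share = 2/3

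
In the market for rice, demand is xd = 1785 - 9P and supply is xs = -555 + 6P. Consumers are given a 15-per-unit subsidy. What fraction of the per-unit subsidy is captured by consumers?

Consumer share = 0.4

Pre-subsidy: 1785 - 9P = -555 + 6P gives P* = 156, x* = 381.
With the rebate, buyers effectively pay Pb = Ps − 15, where Ps is the price sellers receive.
Demand in terms of Ps becomes xd = 1785 − 9(Ps − 15) = 1920 - 9Ps. Setting this equal to supply: 1920 - 9Ps = -555 + 6Ps, so Ps = 165.
Buyers pay Pb = 165 − 15 = 150; x' = -555 + 6·165 = 435.
Buyers' price falls by P* − Pb = 156 − 150 = 6; sellers' price rises by Ps − P* = 165 − 156 = 9.
So consumers capture 6/15 = 0.4 of each unit of subsidy.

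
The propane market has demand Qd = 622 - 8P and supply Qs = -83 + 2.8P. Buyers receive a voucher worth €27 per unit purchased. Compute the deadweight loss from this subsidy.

Deadweight loss = €756

Pre-subsidy: 622 - 8P = -83 + 2.8P gives P* = 1175/18, Q* = 898/9.
With the rebate, buyers effectively pay Pb = Ps − 27, where Ps is the price sellers receive.
Demand in terms of Ps becomes Qd = 622 − 8(Ps − 27) = 838 - 8Ps. Setting this equal to supply: 838 - 8Ps = -83 + 2.8Ps, so Ps = 1535/18.
Buyers pay Pb = 1535/18 − 27 = 1049/18; Q' = -83 + 2.8·(1535/18) = 1402/9.
The subsidy expands output by 1402/9 − 898/9 = 56 past the efficient level; on those units the gap between marginal cost and willingness to pay runs from 0 up to 27.
DWL = ½ × 27 × 56 = 756.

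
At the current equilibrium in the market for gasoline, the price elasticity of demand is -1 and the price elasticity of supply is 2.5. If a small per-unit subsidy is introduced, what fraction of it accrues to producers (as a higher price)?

For a small subsidy around the equilibrium, the benefit split depends on the relative slopes, which at a point are proportional to the elasticities.
Buyer share = εs/(εs + |εd|) = 2.5/(2.5 + 1) = 5/7; seller share = |εd|/(εs + |εd|) = 2/7.
So producers capture 2/7 of the subsidy.

Producer share = 2/7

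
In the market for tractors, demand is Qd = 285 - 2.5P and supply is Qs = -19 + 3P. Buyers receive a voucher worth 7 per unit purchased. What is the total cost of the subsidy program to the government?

Pre-subsidy: 285 - 2.5P = -19 + 3P gives P* = 608/11, Q* = 1615/11.
With the rebate, buyers effectively pay Pb = Ps − 7, where Ps is the price sellers receive.
Demand in terms of Ps becomes Qd = 285 − 2.5(Ps − 7) = 302.5 - 2.5Ps. Setting this equal to supply: 302.5 - 2.5Ps = -19 + 3Ps, so Ps = 643/11.
Buyers pay Pb = 643/11 − 7 = 566/11; Q' = -19 + 3·(643/11) = 1720/11.
Government outlay = subsidy × quantity = 7 × 1720/11 = 12040/11.

Government cost = 12040/11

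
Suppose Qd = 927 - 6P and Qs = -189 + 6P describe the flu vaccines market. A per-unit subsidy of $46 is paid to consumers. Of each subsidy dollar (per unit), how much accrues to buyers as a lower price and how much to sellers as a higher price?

Buyers gain $23 per unit; sellers gain $23 per unit

Pre-subsidy: 927 - 6P = -189 + 6P gives P* = 93, Q* = 369.
With the rebate, buyers effectively pay Pb = Ps − 46, where Ps is the price sellers receive.
Demand in terms of Ps becomes Qd = 927 − 6(Ps − 46) = 1203 - 6Ps. Setting this equal to supply: 1203 - 6Ps = -189 + 6Ps, so Ps = 116.
Buyers pay Pb = 116 − 46 = 70; Q' = -189 + 6·116 = 507.
Buyers' price falls by P* − Pb = 93 − 70 = 23; sellers' price rises by Ps − P* = 116 − 93 = 23.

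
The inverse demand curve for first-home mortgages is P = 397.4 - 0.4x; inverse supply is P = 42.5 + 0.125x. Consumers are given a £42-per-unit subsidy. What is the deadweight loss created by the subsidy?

Pre-subsidy: 397.4 - 0.4x = 42.5 + 0.125x gives x* = 676 and P* = 127.
With the rebate, buyers effectively pay Pb = Ps − 42, where Ps is the price sellers receive.
On the curves, Pb = 397.4 - 0.4x and Ps = 42.5 + 0.125x; the wedge Ps − Pb = 42 gives 42.5 + 0.125x − (397.4 - 0.4x) = 42, so x' = 756.
Then Pb = 397.4 − 0.4·756 = 95 and Ps = 42.5 + 0.125·756 = 137.
The subsidy expands output by 756 − 676 = 80 past the efficient level; on those units the gap between marginal cost and willingness to pay runs from 0 up to 42.
DWL = ½ × 42 × 80 = 1680.

Deadweight loss = £1680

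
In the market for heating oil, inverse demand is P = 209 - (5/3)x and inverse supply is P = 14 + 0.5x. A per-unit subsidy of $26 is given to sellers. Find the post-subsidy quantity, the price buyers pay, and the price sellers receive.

Pre-subsidy: 209 - (5/3)x = 14 + 0.5x gives x* = 90 and P* = 59.
With the subsidy, sellers receive Ps = Pb + 26 for each unit, where Pb is the price buyers pay.
On the curves, Pb = 209 - (5/3)x and Ps = 14 + 0.5x; the wedge Ps − Pb = 26 gives 14 + 0.5x − (209 - (5/3)x) = 26, so x' = 102.
Then Pb = 209 − (5/3)·102 = 39 and Ps = 14 + 0.5·102 = 65.

x' = 102; buyers pay $39; sellers receive $65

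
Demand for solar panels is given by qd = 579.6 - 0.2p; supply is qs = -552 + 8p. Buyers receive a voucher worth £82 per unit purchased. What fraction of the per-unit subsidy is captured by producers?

Producer share = 1/41

Pre-subsidy: 579.6 - 0.2p = -552 + 8p gives p* = 138, q* = 552.
With the rebate, buyers effectively pay pb = ps − 82, where ps is the price sellers receive.
Demand in terms of ps becomes qd = 579.6 − 0.2(ps − 82) = 596 - 0.2ps. Setting this equal to supply: 596 - 0.2ps = -552 + 8ps, so ps = 140.
Buyers pay pb = 140 − 82 = 58; q' = -552 + 8·140 = 568.
Buyers' price falls by p* − pb = 138 − 58 = 80; sellers' price rises by ps − p* = 140 − 138 = 2.
So producers capture 2/82 = 1/41 of each unit of subsidy.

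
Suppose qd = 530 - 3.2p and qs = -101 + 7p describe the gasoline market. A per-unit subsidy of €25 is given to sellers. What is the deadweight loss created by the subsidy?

Deadweight loss = 35000/51

Pre-subsidy: 530 - 3.2p = -101 + 7p gives p* = 3155/51, q* = 16934/51.
With the subsidy, sellers receive ps = pb + 25 for each unit, where pb is the price buyers pay.
Supply in terms of pb becomes qs = -101 + 7(pb + 25) = 74 + 7pb. Setting this equal to demand: 530 - 3.2pb = 74 + 7pb, so pb = 760/17.
Sellers receive ps = 760/17 + 25 = 1185/17; q' = 530 − 3.2·(760/17) = 6578/17.
The subsidy expands output by 6578/17 − 16934/51 = 2800/51 past the efficient level; on those units the gap between marginal cost and willingness to pay runs from 0 up to 25.
DWL = ½ × 25 × 2800/51 = 35000/51.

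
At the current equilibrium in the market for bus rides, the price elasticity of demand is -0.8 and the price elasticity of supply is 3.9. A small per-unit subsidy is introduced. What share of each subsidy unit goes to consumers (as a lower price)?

For a small subsidy around the equilibrium, the benefit split depends on the relative slopes, which at a point are proportional to the elasticities.
Buyer share = εs/(εs + |εd|) = 3.9/(3.9 + 0.8) = 39/47; seller share = |εd|/(εs + |εd|) = 8/47.

Consumer share = 39/47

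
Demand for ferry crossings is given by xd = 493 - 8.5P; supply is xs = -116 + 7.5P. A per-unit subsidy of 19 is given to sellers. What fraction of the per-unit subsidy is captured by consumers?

Pre-subsidy: 493 - 8.5P = -116 + 7.5P gives P* = 38.0625, x* = 169.46875.
With the subsidy, sellers receive Ps = Pb + 19 for each unit, where Pb is the price buyers pay.
Supply in terms of Pb becomes xs = -116 + 7.5(Pb + 19) = 26.5 + 7.5Pb. Setting this equal to demand: 493 - 8.5Pb = 26.5 + 7.5Pb, so Pb = 29.15625.
Sellers receive Ps = 29.15625 + 19 = 48.15625; x' = 493 − 8.5·29.15625 = 245.171875.
Buyers' price falls by P* − Pb = 38.0625 − 29.15625 = 8.90625; sellers' price rises by Ps − P* = 48.15625 − 38.0625 = 10.09375.
So consumers capture 8.90625/19 = 0.46875 of each unit of subsidy.

Consumer share = 0.46875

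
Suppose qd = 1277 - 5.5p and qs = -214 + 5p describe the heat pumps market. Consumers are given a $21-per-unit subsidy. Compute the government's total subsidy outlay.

Government cost = $11571

Pre-subsidy: 1277 - 5.5p = -214 + 5p gives p* = 142, q* = 496.
With the rebate, buyers effectively pay pb = ps − 21, where ps is the price sellers receive.
Demand in terms of ps becomes qd = 1277 − 5.5(ps − 21) = 1392.5 - 5.5ps. Setting this equal to supply: 1392.5 - 5.5ps = -214 + 5ps, so ps = 153.
Buyers pay pb = 153 − 21 = 132; q' = -214 + 5·153 = 551.
Government outlay = subsidy × quantity = 21 × 551 = 11571.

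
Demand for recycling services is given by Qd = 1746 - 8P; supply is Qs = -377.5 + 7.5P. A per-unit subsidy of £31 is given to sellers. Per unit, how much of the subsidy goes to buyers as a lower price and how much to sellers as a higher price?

Buyers gain £15 per unit; sellers gain £16 per unit

Pre-subsidy: 1746 - 8P = -377.5 + 7.5P gives P* = 137, Q* = 650.
With the subsidy, sellers receive Ps = Pb + 31 for each unit, where Pb is the price buyers pay.
Supply in terms of Pb becomes Qs = -377.5 + 7.5(Pb + 31) = -145 + 7.5Pb. Setting this equal to demand: 1746 - 8Pb = -145 + 7.5Pb, so Pb = 122.
Sellers receive Ps = 122 + 31 = 153; Q' = 1746 − 8·122 = 770.
Buyers' price falls by P* − Pb = 137 − 122 = 15; sellers' price rises by Ps − P* = 153 − 137 = 16.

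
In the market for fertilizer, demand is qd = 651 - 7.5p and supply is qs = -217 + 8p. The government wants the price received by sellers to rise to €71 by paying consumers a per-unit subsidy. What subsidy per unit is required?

Required subsidy s = €31 per unit

At a seller price of 71, quantity supplied is -217 + 8·71 = 351.
Buyers absorb 351 only when they pay pb with 651 − 7.5·pb = 351, i.e. pb = 40.
s = ps − pb = 71 − 40 = 31.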